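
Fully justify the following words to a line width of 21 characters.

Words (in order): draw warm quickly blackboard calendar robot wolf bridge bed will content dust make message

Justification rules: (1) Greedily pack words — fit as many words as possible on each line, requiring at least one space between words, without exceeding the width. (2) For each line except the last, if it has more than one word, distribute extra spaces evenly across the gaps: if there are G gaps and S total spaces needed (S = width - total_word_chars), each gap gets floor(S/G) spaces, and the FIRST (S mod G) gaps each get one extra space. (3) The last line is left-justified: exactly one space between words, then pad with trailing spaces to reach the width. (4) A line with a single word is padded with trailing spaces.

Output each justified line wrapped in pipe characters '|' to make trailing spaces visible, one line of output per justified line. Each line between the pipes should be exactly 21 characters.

Line 1: ['draw', 'warm', 'quickly'] (min_width=17, slack=4)
Line 2: ['blackboard', 'calendar'] (min_width=19, slack=2)
Line 3: ['robot', 'wolf', 'bridge', 'bed'] (min_width=21, slack=0)
Line 4: ['will', 'content', 'dust'] (min_width=17, slack=4)
Line 5: ['make', 'message'] (min_width=12, slack=9)

Answer: |draw   warm   quickly|
|blackboard   calendar|
|robot wolf bridge bed|
|will   content   dust|
|make message         |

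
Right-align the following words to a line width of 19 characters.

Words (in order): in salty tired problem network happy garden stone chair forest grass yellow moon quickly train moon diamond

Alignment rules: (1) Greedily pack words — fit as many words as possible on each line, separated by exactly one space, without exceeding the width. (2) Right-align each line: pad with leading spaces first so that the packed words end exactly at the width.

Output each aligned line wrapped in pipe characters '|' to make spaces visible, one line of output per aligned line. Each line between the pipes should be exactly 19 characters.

Line 1: ['in', 'salty', 'tired'] (min_width=14, slack=5)
Line 2: ['problem', 'network'] (min_width=15, slack=4)
Line 3: ['happy', 'garden', 'stone'] (min_width=18, slack=1)
Line 4: ['chair', 'forest', 'grass'] (min_width=18, slack=1)
Line 5: ['yellow', 'moon', 'quickly'] (min_width=19, slack=0)
Line 6: ['train', 'moon', 'diamond'] (min_width=18, slack=1)

Answer: |     in salty tired|
|    problem network|
| happy garden stone|
| chair forest grass|
|yellow moon quickly|
| train moon diamond|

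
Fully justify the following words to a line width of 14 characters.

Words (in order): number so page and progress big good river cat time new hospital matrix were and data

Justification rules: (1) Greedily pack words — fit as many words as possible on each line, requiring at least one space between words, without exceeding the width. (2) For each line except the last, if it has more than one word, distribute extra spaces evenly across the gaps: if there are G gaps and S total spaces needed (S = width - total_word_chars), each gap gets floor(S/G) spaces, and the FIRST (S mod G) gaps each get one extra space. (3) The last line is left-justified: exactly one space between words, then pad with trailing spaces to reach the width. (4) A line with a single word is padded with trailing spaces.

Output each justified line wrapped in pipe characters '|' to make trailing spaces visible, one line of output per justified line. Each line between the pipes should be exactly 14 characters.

Line 1: ['number', 'so', 'page'] (min_width=14, slack=0)
Line 2: ['and', 'progress'] (min_width=12, slack=2)
Line 3: ['big', 'good', 'river'] (min_width=14, slack=0)
Line 4: ['cat', 'time', 'new'] (min_width=12, slack=2)
Line 5: ['hospital'] (min_width=8, slack=6)
Line 6: ['matrix', 'were'] (min_width=11, slack=3)
Line 7: ['and', 'data'] (min_width=8, slack=6)

Answer: |number so page|
|and   progress|
|big good river|
|cat  time  new|
|hospital      |
|matrix    were|
|and data      |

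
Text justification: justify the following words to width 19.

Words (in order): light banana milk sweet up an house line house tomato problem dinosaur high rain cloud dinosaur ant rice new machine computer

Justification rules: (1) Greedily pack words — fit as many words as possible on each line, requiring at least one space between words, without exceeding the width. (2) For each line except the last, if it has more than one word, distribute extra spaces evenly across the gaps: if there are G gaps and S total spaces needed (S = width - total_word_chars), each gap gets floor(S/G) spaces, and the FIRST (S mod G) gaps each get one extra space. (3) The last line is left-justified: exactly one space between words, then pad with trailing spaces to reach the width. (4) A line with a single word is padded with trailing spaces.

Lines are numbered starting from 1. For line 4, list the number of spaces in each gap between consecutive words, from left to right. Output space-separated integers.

Answer: 4

Derivation:
Line 1: ['light', 'banana', 'milk'] (min_width=17, slack=2)
Line 2: ['sweet', 'up', 'an', 'house'] (min_width=17, slack=2)
Line 3: ['line', 'house', 'tomato'] (min_width=17, slack=2)
Line 4: ['problem', 'dinosaur'] (min_width=16, slack=3)
Line 5: ['high', 'rain', 'cloud'] (min_width=15, slack=4)
Line 6: ['dinosaur', 'ant', 'rice'] (min_width=17, slack=2)
Line 7: ['new', 'machine'] (min_width=11, slack=8)
Line 8: ['computer'] (min_width=8, slack=11)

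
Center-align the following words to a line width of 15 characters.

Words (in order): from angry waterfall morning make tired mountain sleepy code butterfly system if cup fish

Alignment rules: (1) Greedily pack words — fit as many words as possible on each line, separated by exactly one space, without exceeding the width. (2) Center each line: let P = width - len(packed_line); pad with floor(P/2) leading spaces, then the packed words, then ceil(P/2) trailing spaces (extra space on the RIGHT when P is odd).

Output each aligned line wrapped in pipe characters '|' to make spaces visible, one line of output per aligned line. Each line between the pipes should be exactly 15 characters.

Answer: |  from angry   |
|   waterfall   |
| morning make  |
|tired mountain |
|  sleepy code  |
|   butterfly   |
| system if cup |
|     fish      |

Derivation:
Line 1: ['from', 'angry'] (min_width=10, slack=5)
Line 2: ['waterfall'] (min_width=9, slack=6)
Line 3: ['morning', 'make'] (min_width=12, slack=3)
Line 4: ['tired', 'mountain'] (min_width=14, slack=1)
Line 5: ['sleepy', 'code'] (min_width=11, slack=4)
Line 6: ['butterfly'] (min_width=9, slack=6)
Line 7: ['system', 'if', 'cup'] (min_width=13, slack=2)
Line 8: ['fish'] (min_width=4, slack=11)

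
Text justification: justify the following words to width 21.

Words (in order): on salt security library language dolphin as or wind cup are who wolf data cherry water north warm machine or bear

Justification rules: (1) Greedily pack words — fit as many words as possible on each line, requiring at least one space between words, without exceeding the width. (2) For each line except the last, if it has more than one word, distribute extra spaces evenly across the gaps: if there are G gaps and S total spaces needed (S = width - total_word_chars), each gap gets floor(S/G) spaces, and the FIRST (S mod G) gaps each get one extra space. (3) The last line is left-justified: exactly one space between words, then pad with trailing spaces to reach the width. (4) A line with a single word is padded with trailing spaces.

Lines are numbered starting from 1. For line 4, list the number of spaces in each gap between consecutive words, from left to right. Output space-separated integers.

Line 1: ['on', 'salt', 'security'] (min_width=16, slack=5)
Line 2: ['library', 'language'] (min_width=16, slack=5)
Line 3: ['dolphin', 'as', 'or', 'wind'] (min_width=18, slack=3)
Line 4: ['cup', 'are', 'who', 'wolf', 'data'] (min_width=21, slack=0)
Line 5: ['cherry', 'water', 'north'] (min_width=18, slack=3)
Line 6: ['warm', 'machine', 'or', 'bear'] (min_width=20, slack=1)

Answer: 1 1 1 1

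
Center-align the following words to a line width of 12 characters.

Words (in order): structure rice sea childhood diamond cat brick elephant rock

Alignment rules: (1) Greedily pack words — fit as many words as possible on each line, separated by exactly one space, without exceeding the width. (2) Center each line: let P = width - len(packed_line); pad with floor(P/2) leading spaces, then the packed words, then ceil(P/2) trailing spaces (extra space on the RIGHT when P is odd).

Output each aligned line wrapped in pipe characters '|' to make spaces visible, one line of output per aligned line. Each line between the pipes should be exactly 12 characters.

Answer: | structure  |
|  rice sea  |
| childhood  |
|diamond cat |
|   brick    |
|  elephant  |
|    rock    |

Derivation:
Line 1: ['structure'] (min_width=9, slack=3)
Line 2: ['rice', 'sea'] (min_width=8, slack=4)
Line 3: ['childhood'] (min_width=9, slack=3)
Line 4: ['diamond', 'cat'] (min_width=11, slack=1)
Line 5: ['brick'] (min_width=5, slack=7)
Line 6: ['elephant'] (min_width=8, slack=4)
Line 7: ['rock'] (min_width=4, slack=8)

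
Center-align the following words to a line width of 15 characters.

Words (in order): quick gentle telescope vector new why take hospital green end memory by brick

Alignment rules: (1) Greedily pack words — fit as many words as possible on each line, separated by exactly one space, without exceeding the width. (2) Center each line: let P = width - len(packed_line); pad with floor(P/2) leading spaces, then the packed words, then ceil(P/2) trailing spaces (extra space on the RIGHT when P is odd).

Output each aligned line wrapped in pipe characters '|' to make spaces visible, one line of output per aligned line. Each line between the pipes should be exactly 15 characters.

Answer: | quick gentle  |
|   telescope   |
|vector new why |
| take hospital |
|   green end   |
|memory by brick|

Derivation:
Line 1: ['quick', 'gentle'] (min_width=12, slack=3)
Line 2: ['telescope'] (min_width=9, slack=6)
Line 3: ['vector', 'new', 'why'] (min_width=14, slack=1)
Line 4: ['take', 'hospital'] (min_width=13, slack=2)
Line 5: ['green', 'end'] (min_width=9, slack=6)
Line 6: ['memory', 'by', 'brick'] (min_width=15, slack=0)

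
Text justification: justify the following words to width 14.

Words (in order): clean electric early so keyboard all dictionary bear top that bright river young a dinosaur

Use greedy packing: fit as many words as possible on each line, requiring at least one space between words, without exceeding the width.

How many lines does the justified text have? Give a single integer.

Answer: 8

Derivation:
Line 1: ['clean', 'electric'] (min_width=14, slack=0)
Line 2: ['early', 'so'] (min_width=8, slack=6)
Line 3: ['keyboard', 'all'] (min_width=12, slack=2)
Line 4: ['dictionary'] (min_width=10, slack=4)
Line 5: ['bear', 'top', 'that'] (min_width=13, slack=1)
Line 6: ['bright', 'river'] (min_width=12, slack=2)
Line 7: ['young', 'a'] (min_width=7, slack=7)
Line 8: ['dinosaur'] (min_width=8, slack=6)
Total lines: 8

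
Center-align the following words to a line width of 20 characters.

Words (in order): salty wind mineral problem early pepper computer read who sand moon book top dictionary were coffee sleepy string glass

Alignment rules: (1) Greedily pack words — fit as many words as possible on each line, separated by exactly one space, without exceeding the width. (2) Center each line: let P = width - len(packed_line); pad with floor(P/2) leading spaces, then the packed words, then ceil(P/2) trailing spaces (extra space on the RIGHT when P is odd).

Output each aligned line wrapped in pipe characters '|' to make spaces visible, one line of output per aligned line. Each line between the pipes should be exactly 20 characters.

Answer: | salty wind mineral |
|problem early pepper|
| computer read who  |
| sand moon book top |
|  dictionary were   |
|coffee sleepy string|
|       glass        |

Derivation:
Line 1: ['salty', 'wind', 'mineral'] (min_width=18, slack=2)
Line 2: ['problem', 'early', 'pepper'] (min_width=20, slack=0)
Line 3: ['computer', 'read', 'who'] (min_width=17, slack=3)
Line 4: ['sand', 'moon', 'book', 'top'] (min_width=18, slack=2)
Line 5: ['dictionary', 'were'] (min_width=15, slack=5)
Line 6: ['coffee', 'sleepy', 'string'] (min_width=20, slack=0)
Line 7: ['glass'] (min_width=5, slack=15)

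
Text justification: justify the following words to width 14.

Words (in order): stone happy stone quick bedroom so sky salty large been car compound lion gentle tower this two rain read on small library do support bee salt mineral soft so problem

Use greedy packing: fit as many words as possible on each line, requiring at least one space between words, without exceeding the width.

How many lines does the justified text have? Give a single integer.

Answer: 14

Derivation:
Line 1: ['stone', 'happy'] (min_width=11, slack=3)
Line 2: ['stone', 'quick'] (min_width=11, slack=3)
Line 3: ['bedroom', 'so', 'sky'] (min_width=14, slack=0)
Line 4: ['salty', 'large'] (min_width=11, slack=3)
Line 5: ['been', 'car'] (min_width=8, slack=6)
Line 6: ['compound', 'lion'] (min_width=13, slack=1)
Line 7: ['gentle', 'tower'] (min_width=12, slack=2)
Line 8: ['this', 'two', 'rain'] (min_width=13, slack=1)
Line 9: ['read', 'on', 'small'] (min_width=13, slack=1)
Line 10: ['library', 'do'] (min_width=10, slack=4)
Line 11: ['support', 'bee'] (min_width=11, slack=3)
Line 12: ['salt', 'mineral'] (min_width=12, slack=2)
Line 13: ['soft', 'so'] (min_width=7, slack=7)
Line 14: ['problem'] (min_width=7, slack=7)
Total lines: 14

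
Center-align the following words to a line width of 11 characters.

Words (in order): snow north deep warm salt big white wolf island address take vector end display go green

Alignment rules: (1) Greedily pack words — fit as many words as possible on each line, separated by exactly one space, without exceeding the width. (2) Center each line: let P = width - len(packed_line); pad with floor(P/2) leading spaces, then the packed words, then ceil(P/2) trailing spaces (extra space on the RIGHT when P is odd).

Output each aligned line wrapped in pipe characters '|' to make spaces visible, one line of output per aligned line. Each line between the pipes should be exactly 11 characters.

Answer: |snow north |
| deep warm |
| salt big  |
|white wolf |
|  island   |
|  address  |
|take vector|
|end display|
| go green  |

Derivation:
Line 1: ['snow', 'north'] (min_width=10, slack=1)
Line 2: ['deep', 'warm'] (min_width=9, slack=2)
Line 3: ['salt', 'big'] (min_width=8, slack=3)
Line 4: ['white', 'wolf'] (min_width=10, slack=1)
Line 5: ['island'] (min_width=6, slack=5)
Line 6: ['address'] (min_width=7, slack=4)
Line 7: ['take', 'vector'] (min_width=11, slack=0)
Line 8: ['end', 'display'] (min_width=11, slack=0)
Line 9: ['go', 'green'] (min_width=8, slack=3)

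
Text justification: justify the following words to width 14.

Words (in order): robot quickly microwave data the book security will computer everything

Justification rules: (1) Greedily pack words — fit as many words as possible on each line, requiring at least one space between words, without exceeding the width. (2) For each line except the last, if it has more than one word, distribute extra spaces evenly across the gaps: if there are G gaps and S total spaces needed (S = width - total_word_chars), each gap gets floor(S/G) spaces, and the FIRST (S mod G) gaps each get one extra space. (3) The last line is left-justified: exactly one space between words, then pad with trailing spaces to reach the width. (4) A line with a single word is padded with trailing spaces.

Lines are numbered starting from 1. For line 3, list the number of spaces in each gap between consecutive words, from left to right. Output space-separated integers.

Line 1: ['robot', 'quickly'] (min_width=13, slack=1)
Line 2: ['microwave', 'data'] (min_width=14, slack=0)
Line 3: ['the', 'book'] (min_width=8, slack=6)
Line 4: ['security', 'will'] (min_width=13, slack=1)
Line 5: ['computer'] (min_width=8, slack=6)
Line 6: ['everything'] (min_width=10, slack=4)

Answer: 7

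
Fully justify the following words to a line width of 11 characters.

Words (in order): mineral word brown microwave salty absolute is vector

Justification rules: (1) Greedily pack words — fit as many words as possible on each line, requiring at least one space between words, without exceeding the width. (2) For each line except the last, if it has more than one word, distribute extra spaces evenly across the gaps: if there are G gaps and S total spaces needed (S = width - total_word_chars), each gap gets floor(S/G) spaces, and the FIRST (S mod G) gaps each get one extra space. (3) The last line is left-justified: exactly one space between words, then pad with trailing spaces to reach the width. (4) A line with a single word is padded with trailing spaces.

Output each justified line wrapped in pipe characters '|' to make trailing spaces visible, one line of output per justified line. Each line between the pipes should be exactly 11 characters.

Line 1: ['mineral'] (min_width=7, slack=4)
Line 2: ['word', 'brown'] (min_width=10, slack=1)
Line 3: ['microwave'] (min_width=9, slack=2)
Line 4: ['salty'] (min_width=5, slack=6)
Line 5: ['absolute', 'is'] (min_width=11, slack=0)
Line 6: ['vector'] (min_width=6, slack=5)

Answer: |mineral    |
|word  brown|
|microwave  |
|salty      |
|absolute is|
|vector     |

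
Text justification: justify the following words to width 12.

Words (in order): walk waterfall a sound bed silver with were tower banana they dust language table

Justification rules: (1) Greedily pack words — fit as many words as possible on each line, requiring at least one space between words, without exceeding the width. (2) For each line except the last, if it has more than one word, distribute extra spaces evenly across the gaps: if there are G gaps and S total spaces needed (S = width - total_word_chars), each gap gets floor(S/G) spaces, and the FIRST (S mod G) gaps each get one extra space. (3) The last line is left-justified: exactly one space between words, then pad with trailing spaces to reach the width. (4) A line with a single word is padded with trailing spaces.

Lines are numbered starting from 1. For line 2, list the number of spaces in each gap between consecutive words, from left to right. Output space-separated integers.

Line 1: ['walk'] (min_width=4, slack=8)
Line 2: ['waterfall', 'a'] (min_width=11, slack=1)
Line 3: ['sound', 'bed'] (min_width=9, slack=3)
Line 4: ['silver', 'with'] (min_width=11, slack=1)
Line 5: ['were', 'tower'] (min_width=10, slack=2)
Line 6: ['banana', 'they'] (min_width=11, slack=1)
Line 7: ['dust'] (min_width=4, slack=8)
Line 8: ['language'] (min_width=8, slack=4)
Line 9: ['table'] (min_width=5, slack=7)

Answer: 2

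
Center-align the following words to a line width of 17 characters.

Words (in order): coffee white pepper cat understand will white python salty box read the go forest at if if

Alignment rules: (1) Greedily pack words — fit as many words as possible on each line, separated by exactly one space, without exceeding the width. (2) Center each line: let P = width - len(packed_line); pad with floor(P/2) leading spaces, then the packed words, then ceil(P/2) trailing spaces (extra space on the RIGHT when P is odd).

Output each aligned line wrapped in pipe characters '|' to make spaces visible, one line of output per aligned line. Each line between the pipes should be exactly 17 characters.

Answer: |  coffee white   |
|   pepper cat    |
| understand will |
|  white python   |
| salty box read  |
|the go forest at |
|      if if      |

Derivation:
Line 1: ['coffee', 'white'] (min_width=12, slack=5)
Line 2: ['pepper', 'cat'] (min_width=10, slack=7)
Line 3: ['understand', 'will'] (min_width=15, slack=2)
Line 4: ['white', 'python'] (min_width=12, slack=5)
Line 5: ['salty', 'box', 'read'] (min_width=14, slack=3)
Line 6: ['the', 'go', 'forest', 'at'] (min_width=16, slack=1)
Line 7: ['if', 'if'] (min_width=5, slack=12)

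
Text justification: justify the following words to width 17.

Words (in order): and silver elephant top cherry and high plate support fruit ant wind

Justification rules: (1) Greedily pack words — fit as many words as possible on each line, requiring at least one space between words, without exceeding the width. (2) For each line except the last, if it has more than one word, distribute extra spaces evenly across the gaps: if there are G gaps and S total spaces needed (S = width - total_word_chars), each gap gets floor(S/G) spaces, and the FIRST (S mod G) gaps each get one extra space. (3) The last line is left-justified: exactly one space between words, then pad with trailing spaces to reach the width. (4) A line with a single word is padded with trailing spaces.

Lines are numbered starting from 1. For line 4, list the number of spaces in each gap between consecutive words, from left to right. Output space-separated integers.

Line 1: ['and', 'silver'] (min_width=10, slack=7)
Line 2: ['elephant', 'top'] (min_width=12, slack=5)
Line 3: ['cherry', 'and', 'high'] (min_width=15, slack=2)
Line 4: ['plate', 'support'] (min_width=13, slack=4)
Line 5: ['fruit', 'ant', 'wind'] (min_width=14, slack=3)

Answer: 5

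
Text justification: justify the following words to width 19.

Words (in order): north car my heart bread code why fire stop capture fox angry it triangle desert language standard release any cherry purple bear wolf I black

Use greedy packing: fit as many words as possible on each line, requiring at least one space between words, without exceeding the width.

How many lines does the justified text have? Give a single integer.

Line 1: ['north', 'car', 'my', 'heart'] (min_width=18, slack=1)
Line 2: ['bread', 'code', 'why', 'fire'] (min_width=19, slack=0)
Line 3: ['stop', 'capture', 'fox'] (min_width=16, slack=3)
Line 4: ['angry', 'it', 'triangle'] (min_width=17, slack=2)
Line 5: ['desert', 'language'] (min_width=15, slack=4)
Line 6: ['standard', 'release'] (min_width=16, slack=3)
Line 7: ['any', 'cherry', 'purple'] (min_width=17, slack=2)
Line 8: ['bear', 'wolf', 'I', 'black'] (min_width=17, slack=2)
Total lines: 8

Answer: 8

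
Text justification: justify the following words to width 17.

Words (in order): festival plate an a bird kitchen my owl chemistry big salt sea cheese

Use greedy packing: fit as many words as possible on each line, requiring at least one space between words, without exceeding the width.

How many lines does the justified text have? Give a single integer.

Line 1: ['festival', 'plate', 'an'] (min_width=17, slack=0)
Line 2: ['a', 'bird', 'kitchen', 'my'] (min_width=17, slack=0)
Line 3: ['owl', 'chemistry', 'big'] (min_width=17, slack=0)
Line 4: ['salt', 'sea', 'cheese'] (min_width=15, slack=2)
Total lines: 4

Answer: 4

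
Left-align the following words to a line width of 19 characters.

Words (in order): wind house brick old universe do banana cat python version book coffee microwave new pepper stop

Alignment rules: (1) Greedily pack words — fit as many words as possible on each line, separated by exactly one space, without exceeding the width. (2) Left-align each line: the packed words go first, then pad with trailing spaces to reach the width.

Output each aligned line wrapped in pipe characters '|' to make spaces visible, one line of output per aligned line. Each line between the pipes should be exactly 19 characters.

Answer: |wind house brick   |
|old universe do    |
|banana cat python  |
|version book coffee|
|microwave new      |
|pepper stop        |

Derivation:
Line 1: ['wind', 'house', 'brick'] (min_width=16, slack=3)
Line 2: ['old', 'universe', 'do'] (min_width=15, slack=4)
Line 3: ['banana', 'cat', 'python'] (min_width=17, slack=2)
Line 4: ['version', 'book', 'coffee'] (min_width=19, slack=0)
Line 5: ['microwave', 'new'] (min_width=13, slack=6)
Line 6: ['pepper', 'stop'] (min_width=11, slack=8)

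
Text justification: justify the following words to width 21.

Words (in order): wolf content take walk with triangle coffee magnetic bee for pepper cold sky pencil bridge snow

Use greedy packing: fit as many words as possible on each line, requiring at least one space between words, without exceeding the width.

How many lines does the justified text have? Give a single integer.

Line 1: ['wolf', 'content', 'take'] (min_width=17, slack=4)
Line 2: ['walk', 'with', 'triangle'] (min_width=18, slack=3)
Line 3: ['coffee', 'magnetic', 'bee'] (min_width=19, slack=2)
Line 4: ['for', 'pepper', 'cold', 'sky'] (min_width=19, slack=2)
Line 5: ['pencil', 'bridge', 'snow'] (min_width=18, slack=3)
Total lines: 5

Answer: 5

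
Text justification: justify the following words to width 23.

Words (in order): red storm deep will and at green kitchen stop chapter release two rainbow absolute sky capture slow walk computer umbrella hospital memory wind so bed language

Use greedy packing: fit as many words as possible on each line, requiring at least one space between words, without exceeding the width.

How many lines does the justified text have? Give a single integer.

Line 1: ['red', 'storm', 'deep', 'will', 'and'] (min_width=23, slack=0)
Line 2: ['at', 'green', 'kitchen', 'stop'] (min_width=21, slack=2)
Line 3: ['chapter', 'release', 'two'] (min_width=19, slack=4)
Line 4: ['rainbow', 'absolute', 'sky'] (min_width=20, slack=3)
Line 5: ['capture', 'slow', 'walk'] (min_width=17, slack=6)
Line 6: ['computer', 'umbrella'] (min_width=17, slack=6)
Line 7: ['hospital', 'memory', 'wind', 'so'] (min_width=23, slack=0)
Line 8: ['bed', 'language'] (min_width=12, slack=11)
Total lines: 8

Answer: 8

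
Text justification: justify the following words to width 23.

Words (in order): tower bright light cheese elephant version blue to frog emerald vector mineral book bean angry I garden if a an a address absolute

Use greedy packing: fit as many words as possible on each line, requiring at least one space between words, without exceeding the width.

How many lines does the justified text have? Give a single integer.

Line 1: ['tower', 'bright', 'light'] (min_width=18, slack=5)
Line 2: ['cheese', 'elephant', 'version'] (min_width=23, slack=0)
Line 3: ['blue', 'to', 'frog', 'emerald'] (min_width=20, slack=3)
Line 4: ['vector', 'mineral', 'book'] (min_width=19, slack=4)
Line 5: ['bean', 'angry', 'I', 'garden', 'if'] (min_width=22, slack=1)
Line 6: ['a', 'an', 'a', 'address', 'absolute'] (min_width=23, slack=0)
Total lines: 6

Answer: 6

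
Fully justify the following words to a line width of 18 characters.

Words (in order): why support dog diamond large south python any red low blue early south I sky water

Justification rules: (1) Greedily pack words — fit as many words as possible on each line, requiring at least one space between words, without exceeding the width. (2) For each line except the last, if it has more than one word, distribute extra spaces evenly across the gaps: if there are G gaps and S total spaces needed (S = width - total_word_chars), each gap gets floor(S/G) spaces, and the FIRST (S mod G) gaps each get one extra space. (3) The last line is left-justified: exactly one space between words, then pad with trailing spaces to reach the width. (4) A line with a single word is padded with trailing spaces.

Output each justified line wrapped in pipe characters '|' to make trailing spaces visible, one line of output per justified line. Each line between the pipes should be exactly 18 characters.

Line 1: ['why', 'support', 'dog'] (min_width=15, slack=3)
Line 2: ['diamond', 'large'] (min_width=13, slack=5)
Line 3: ['south', 'python', 'any'] (min_width=16, slack=2)
Line 4: ['red', 'low', 'blue', 'early'] (min_width=18, slack=0)
Line 5: ['south', 'I', 'sky', 'water'] (min_width=17, slack=1)

Answer: |why   support  dog|
|diamond      large|
|south  python  any|
|red low blue early|
|south I sky water |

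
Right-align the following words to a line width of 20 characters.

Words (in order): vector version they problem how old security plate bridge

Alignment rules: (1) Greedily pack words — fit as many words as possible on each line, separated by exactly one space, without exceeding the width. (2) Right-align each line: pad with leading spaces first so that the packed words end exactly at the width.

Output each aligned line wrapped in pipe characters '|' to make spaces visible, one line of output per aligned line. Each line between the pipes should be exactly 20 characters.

Line 1: ['vector', 'version', 'they'] (min_width=19, slack=1)
Line 2: ['problem', 'how', 'old'] (min_width=15, slack=5)
Line 3: ['security', 'plate'] (min_width=14, slack=6)
Line 4: ['bridge'] (min_width=6, slack=14)

Answer: | vector version they|
|     problem how old|
|      security plate|
|              bridge|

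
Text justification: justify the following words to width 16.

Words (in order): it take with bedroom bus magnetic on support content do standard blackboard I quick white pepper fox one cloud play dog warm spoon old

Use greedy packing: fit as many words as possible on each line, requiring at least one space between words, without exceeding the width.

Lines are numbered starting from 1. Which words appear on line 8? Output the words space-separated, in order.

Answer: pepper fox one

Derivation:
Line 1: ['it', 'take', 'with'] (min_width=12, slack=4)
Line 2: ['bedroom', 'bus'] (min_width=11, slack=5)
Line 3: ['magnetic', 'on'] (min_width=11, slack=5)
Line 4: ['support', 'content'] (min_width=15, slack=1)
Line 5: ['do', 'standard'] (min_width=11, slack=5)
Line 6: ['blackboard', 'I'] (min_width=12, slack=4)
Line 7: ['quick', 'white'] (min_width=11, slack=5)
Line 8: ['pepper', 'fox', 'one'] (min_width=14, slack=2)
Line 9: ['cloud', 'play', 'dog'] (min_width=14, slack=2)
Line 10: ['warm', 'spoon', 'old'] (min_width=14, slack=2)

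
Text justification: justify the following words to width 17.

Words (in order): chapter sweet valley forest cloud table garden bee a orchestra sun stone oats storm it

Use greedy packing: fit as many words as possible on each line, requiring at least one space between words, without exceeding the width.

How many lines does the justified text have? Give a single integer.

Answer: 7

Derivation:
Line 1: ['chapter', 'sweet'] (min_width=13, slack=4)
Line 2: ['valley', 'forest'] (min_width=13, slack=4)
Line 3: ['cloud', 'table'] (min_width=11, slack=6)
Line 4: ['garden', 'bee', 'a'] (min_width=12, slack=5)
Line 5: ['orchestra', 'sun'] (min_width=13, slack=4)
Line 6: ['stone', 'oats', 'storm'] (min_width=16, slack=1)
Line 7: ['it'] (min_width=2, slack=15)
Total lines: 7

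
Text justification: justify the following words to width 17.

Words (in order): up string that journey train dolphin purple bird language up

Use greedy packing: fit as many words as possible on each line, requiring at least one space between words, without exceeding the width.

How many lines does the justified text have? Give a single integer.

Line 1: ['up', 'string', 'that'] (min_width=14, slack=3)
Line 2: ['journey', 'train'] (min_width=13, slack=4)
Line 3: ['dolphin', 'purple'] (min_width=14, slack=3)
Line 4: ['bird', 'language', 'up'] (min_width=16, slack=1)
Total lines: 4

Answer: 4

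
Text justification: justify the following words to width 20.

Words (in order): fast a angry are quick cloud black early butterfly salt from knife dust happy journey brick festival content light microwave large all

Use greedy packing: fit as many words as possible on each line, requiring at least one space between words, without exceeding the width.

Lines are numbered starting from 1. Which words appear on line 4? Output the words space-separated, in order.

Line 1: ['fast', 'a', 'angry', 'are'] (min_width=16, slack=4)
Line 2: ['quick', 'cloud', 'black'] (min_width=17, slack=3)
Line 3: ['early', 'butterfly', 'salt'] (min_width=20, slack=0)
Line 4: ['from', 'knife', 'dust'] (min_width=15, slack=5)
Line 5: ['happy', 'journey', 'brick'] (min_width=19, slack=1)
Line 6: ['festival', 'content'] (min_width=16, slack=4)
Line 7: ['light', 'microwave'] (min_width=15, slack=5)
Line 8: ['large', 'all'] (min_width=9, slack=11)

Answer: from knife dust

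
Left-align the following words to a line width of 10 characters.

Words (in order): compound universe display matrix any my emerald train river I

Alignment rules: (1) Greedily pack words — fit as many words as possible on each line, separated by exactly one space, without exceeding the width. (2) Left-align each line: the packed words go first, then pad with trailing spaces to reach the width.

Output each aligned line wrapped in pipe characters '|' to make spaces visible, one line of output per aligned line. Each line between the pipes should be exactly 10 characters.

Answer: |compound  |
|universe  |
|display   |
|matrix any|
|my emerald|
|train     |
|river I   |

Derivation:
Line 1: ['compound'] (min_width=8, slack=2)
Line 2: ['universe'] (min_width=8, slack=2)
Line 3: ['display'] (min_width=7, slack=3)
Line 4: ['matrix', 'any'] (min_width=10, slack=0)
Line 5: ['my', 'emerald'] (min_width=10, slack=0)
Line 6: ['train'] (min_width=5, slack=5)
Line 7: ['river', 'I'] (min_width=7, slack=3)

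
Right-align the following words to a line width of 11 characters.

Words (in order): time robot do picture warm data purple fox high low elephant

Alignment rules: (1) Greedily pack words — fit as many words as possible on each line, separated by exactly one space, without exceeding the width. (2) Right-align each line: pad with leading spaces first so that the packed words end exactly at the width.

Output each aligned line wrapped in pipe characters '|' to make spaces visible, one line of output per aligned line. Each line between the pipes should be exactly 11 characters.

Line 1: ['time', 'robot'] (min_width=10, slack=1)
Line 2: ['do', 'picture'] (min_width=10, slack=1)
Line 3: ['warm', 'data'] (min_width=9, slack=2)
Line 4: ['purple', 'fox'] (min_width=10, slack=1)
Line 5: ['high', 'low'] (min_width=8, slack=3)
Line 6: ['elephant'] (min_width=8, slack=3)

Answer: | time robot|
| do picture|
|  warm data|
| purple fox|
|   high low|
|   elephant|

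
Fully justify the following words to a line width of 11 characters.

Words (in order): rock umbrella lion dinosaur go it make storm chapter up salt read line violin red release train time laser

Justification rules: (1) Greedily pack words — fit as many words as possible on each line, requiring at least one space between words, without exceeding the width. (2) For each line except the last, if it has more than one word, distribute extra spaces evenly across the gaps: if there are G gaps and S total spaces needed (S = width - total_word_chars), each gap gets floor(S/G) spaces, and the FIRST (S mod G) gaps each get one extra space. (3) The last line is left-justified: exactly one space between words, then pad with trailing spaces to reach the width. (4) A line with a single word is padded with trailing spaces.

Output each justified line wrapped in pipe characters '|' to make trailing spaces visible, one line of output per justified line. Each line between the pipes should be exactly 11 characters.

Answer: |rock       |
|umbrella   |
|lion       |
|dinosaur go|
|it     make|
|storm      |
|chapter  up|
|salt   read|
|line violin|
|red release|
|train  time|
|laser      |

Derivation:
Line 1: ['rock'] (min_width=4, slack=7)
Line 2: ['umbrella'] (min_width=8, slack=3)
Line 3: ['lion'] (min_width=4, slack=7)
Line 4: ['dinosaur', 'go'] (min_width=11, slack=0)
Line 5: ['it', 'make'] (min_width=7, slack=4)
Line 6: ['storm'] (min_width=5, slack=6)
Line 7: ['chapter', 'up'] (min_width=10, slack=1)
Line 8: ['salt', 'read'] (min_width=9, slack=2)
Line 9: ['line', 'violin'] (min_width=11, slack=0)
Line 10: ['red', 'release'] (min_width=11, slack=0)
Line 11: ['train', 'time'] (min_width=10, slack=1)
Line 12: ['laser'] (min_width=5, slack=6)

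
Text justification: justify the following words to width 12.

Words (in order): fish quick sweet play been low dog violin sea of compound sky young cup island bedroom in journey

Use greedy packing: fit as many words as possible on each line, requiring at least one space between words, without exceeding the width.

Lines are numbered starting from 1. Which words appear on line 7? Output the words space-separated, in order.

Line 1: ['fish', 'quick'] (min_width=10, slack=2)
Line 2: ['sweet', 'play'] (min_width=10, slack=2)
Line 3: ['been', 'low', 'dog'] (min_width=12, slack=0)
Line 4: ['violin', 'sea'] (min_width=10, slack=2)
Line 5: ['of', 'compound'] (min_width=11, slack=1)
Line 6: ['sky', 'young'] (min_width=9, slack=3)
Line 7: ['cup', 'island'] (min_width=10, slack=2)
Line 8: ['bedroom', 'in'] (min_width=10, slack=2)
Line 9: ['journey'] (min_width=7, slack=5)

Answer: cup island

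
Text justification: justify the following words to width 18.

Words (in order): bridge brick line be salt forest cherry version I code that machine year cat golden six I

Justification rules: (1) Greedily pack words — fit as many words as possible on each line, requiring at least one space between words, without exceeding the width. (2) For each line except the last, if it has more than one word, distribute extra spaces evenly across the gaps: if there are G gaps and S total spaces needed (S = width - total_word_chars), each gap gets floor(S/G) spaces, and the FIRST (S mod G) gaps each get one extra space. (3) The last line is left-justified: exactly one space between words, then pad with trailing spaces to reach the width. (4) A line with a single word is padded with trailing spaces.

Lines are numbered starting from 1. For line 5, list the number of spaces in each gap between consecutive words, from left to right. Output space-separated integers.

Line 1: ['bridge', 'brick', 'line'] (min_width=17, slack=1)
Line 2: ['be', 'salt', 'forest'] (min_width=14, slack=4)
Line 3: ['cherry', 'version', 'I'] (min_width=16, slack=2)
Line 4: ['code', 'that', 'machine'] (min_width=17, slack=1)
Line 5: ['year', 'cat', 'golden'] (min_width=15, slack=3)
Line 6: ['six', 'I'] (min_width=5, slack=13)

Answer: 3 2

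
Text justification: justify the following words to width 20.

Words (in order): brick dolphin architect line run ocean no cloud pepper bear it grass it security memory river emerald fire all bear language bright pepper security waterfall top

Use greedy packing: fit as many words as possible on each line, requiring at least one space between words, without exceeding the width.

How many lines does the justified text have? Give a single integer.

Line 1: ['brick', 'dolphin'] (min_width=13, slack=7)
Line 2: ['architect', 'line', 'run'] (min_width=18, slack=2)
Line 3: ['ocean', 'no', 'cloud'] (min_width=14, slack=6)
Line 4: ['pepper', 'bear', 'it', 'grass'] (min_width=20, slack=0)
Line 5: ['it', 'security', 'memory'] (min_width=18, slack=2)
Line 6: ['river', 'emerald', 'fire'] (min_width=18, slack=2)
Line 7: ['all', 'bear', 'language'] (min_width=17, slack=3)
Line 8: ['bright', 'pepper'] (min_width=13, slack=7)
Line 9: ['security', 'waterfall'] (min_width=18, slack=2)
Line 10: ['top'] (min_width=3, slack=17)
Total lines: 10

Answer: 10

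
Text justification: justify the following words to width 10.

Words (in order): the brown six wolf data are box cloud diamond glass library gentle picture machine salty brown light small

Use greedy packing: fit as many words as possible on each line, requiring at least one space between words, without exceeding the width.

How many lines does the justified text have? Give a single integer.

Answer: 14

Derivation:
Line 1: ['the', 'brown'] (min_width=9, slack=1)
Line 2: ['six', 'wolf'] (min_width=8, slack=2)
Line 3: ['data', 'are'] (min_width=8, slack=2)
Line 4: ['box', 'cloud'] (min_width=9, slack=1)
Line 5: ['diamond'] (min_width=7, slack=3)
Line 6: ['glass'] (min_width=5, slack=5)
Line 7: ['library'] (min_width=7, slack=3)
Line 8: ['gentle'] (min_width=6, slack=4)
Line 9: ['picture'] (min_width=7, slack=3)
Line 10: ['machine'] (min_width=7, slack=3)
Line 11: ['salty'] (min_width=5, slack=5)
Line 12: ['brown'] (min_width=5, slack=5)
Line 13: ['light'] (min_width=5, slack=5)
Line 14: ['small'] (min_width=5, slack=5)
Total lines: 14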